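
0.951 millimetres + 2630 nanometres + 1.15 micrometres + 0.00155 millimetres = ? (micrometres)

In micrometres:
  0.951 millimetres = 0.951 × 10³ micrometres = 951
  2630 nanometres = 2630 × 10⁻³ micrometres = 2.63
  1.15 micrometres → 1.15
  0.00155 millimetres = 0.00155 × 10³ micrometres = 1.55
Sum: 951 + 2.63 + 1.15 + 1.55 = 956.33

956.33 micrometres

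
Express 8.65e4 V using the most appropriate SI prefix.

= 86.5e3 V; 1e3 is kilo.

86.5 kV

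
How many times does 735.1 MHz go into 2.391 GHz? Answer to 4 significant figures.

3.253

(2.391e9) / (735.1e6) = 0.0032526e3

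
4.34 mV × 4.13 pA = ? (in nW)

4.34 × 10^-3 × 4.13 × 10^-12 = 17.9242 × 10^-15 W

0.0000179242 nW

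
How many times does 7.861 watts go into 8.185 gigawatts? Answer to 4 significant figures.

1041000000

(8.185 × 10⁹) / (7.861) = 1.0412 × 10⁹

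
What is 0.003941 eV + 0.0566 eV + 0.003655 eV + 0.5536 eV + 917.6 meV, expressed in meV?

In meV:
  0.003941 eV = 0.003941 × 10³ meV = 3.941
  0.0566 eV = 0.0566 × 10³ meV = 56.6
  0.003655 eV = 0.003655 × 10³ meV = 3.655
  0.5536 eV = 0.5536 × 10³ meV = 553.6
  917.6 meV → 917.6
Sum: 3.941 + 56.6 + 3.655 + 553.6 + 917.6 = 1535.396

1535.396 meV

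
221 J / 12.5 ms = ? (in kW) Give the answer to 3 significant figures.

17.7 kW

(221) / (12.5 × 10⁻³) = 17.68 × 10³ W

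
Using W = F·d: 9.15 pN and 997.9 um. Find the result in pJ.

9.15 × 10⁻¹² × 997.9 × 10⁻⁶ = 9130.785 × 10⁻¹⁸ J

0.009130785 pJ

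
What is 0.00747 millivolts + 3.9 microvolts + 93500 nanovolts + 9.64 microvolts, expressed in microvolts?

114.51 microvolts

In microvolts:
  0.00747 millivolts = 0.00747 × 10^3 microvolts = 7.47
  3.9 microvolts → 3.9
  93500 nanovolts = 93500 × 10^-3 microvolts = 93.5
  9.64 microvolts → 9.64
Sum: 7.47 + 3.9 + 93.5 + 9.64 = 114.51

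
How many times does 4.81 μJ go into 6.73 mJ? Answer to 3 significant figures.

(6.73e-3) / (4.81e-6) = 1.399e3

1400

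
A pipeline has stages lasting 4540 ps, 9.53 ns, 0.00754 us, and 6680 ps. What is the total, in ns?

28.29 ns

In ns:
  4540 ps = 4540 × 10^-3 ns = 4.54
  9.53 ns → 9.53
  0.00754 us = 0.00754 × 10^3 ns = 7.54
  6680 ps = 6680 × 10^-3 ns = 6.68
Sum: 4.54 + 9.53 + 7.54 + 6.68 = 28.29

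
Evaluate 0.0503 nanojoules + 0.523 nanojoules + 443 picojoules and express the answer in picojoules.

1016.3 picojoules

In picojoules:
  0.0503 nanojoules = 0.0503 × 10³ picojoules = 50.3
  0.523 nanojoules = 0.523 × 10³ picojoules = 523
  443 picojoules → 443
Sum: 50.3 + 523 + 443 = 1016.3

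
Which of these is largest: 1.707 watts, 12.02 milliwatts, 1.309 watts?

1.707 watts = 1.707 watts
12.02 milliwatts = 0.01202 watts
1.309 watts = 1.309 watts

1.707 watts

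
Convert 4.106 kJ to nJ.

4106000000000 nJ

kilo = 1e3, nano = 1e-9; factor is 1e12.
4.106 × 1e12 = 4106000000000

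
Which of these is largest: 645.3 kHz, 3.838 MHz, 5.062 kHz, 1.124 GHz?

645.3 kHz = 645300 Hz
3.838 MHz = 3838000 Hz
5.062 kHz = 5062 Hz
1.124 GHz = 1124000000 Hz

1.124 GHz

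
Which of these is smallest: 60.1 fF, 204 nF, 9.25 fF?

60.1 fF = 0.0000000000000601 F
204 nF = 0.000000204 F
9.25 fF = 0.00000000000000925 F

9.25 fF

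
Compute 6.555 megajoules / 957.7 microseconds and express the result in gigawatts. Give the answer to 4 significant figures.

(6.555 × 10^6) / (957.7 × 10^-6) = 0.00684452 × 10^12 W

6.845 gigawatts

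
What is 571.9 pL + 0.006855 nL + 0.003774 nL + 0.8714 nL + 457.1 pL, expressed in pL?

In pL:
  571.9 pL → 571.9
  0.006855 nL = 0.006855 × 10³ pL = 6.855
  0.003774 nL = 0.003774 × 10³ pL = 3.774
  0.8714 nL = 0.8714 × 10³ pL = 871.4
  457.1 pL → 457.1
Sum: 571.9 + 6.855 + 3.774 + 871.4 + 457.1 = 1911.029

1911.029 pL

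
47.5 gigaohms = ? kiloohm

giga = 10^9, kilo = 10^3; factor is 10^6.
47.5 × 10^6 = 47500000

47500000 kiloohms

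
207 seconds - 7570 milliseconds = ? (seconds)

199.43 seconds

In seconds:
  207 seconds → 207
  7570 milliseconds = 7570 × 10^-3 seconds = 7.57
Difference: 207 - 7.57 = 199.43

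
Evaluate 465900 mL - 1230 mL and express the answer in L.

464.67 L

In L:
  465900 mL = 465900 × 10⁻³ L = 465.9
  1230 mL = 1230 × 10⁻³ L = 1.23
Difference: 465.9 - 1.23 = 464.67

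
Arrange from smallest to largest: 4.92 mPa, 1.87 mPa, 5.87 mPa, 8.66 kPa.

4.92 mPa = 0.00492 Pa
1.87 mPa = 0.00187 Pa
5.87 mPa = 0.00587 Pa
8.66 kPa = 8660 Pa

1.87 mPa < 4.92 mPa < 5.87 mPa < 8.66 kPa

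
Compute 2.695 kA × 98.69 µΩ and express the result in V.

0.26596955 V

2.695 × 10^3 × 98.69 × 10^-6 = 265.96955 × 10^-3 V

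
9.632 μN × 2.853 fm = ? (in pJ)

9.632 × 10^-6 × 2.853 × 10^-15 = 27.480096 × 10^-21 J

0.000000027480096 pJ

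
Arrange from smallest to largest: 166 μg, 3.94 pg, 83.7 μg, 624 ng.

166 μg = 0.000166 g
3.94 pg = 0.00000000000394 g
83.7 μg = 0.0000837 g
624 ng = 0.000000624 g

3.94 pg < 624 ng < 83.7 μg < 166 μg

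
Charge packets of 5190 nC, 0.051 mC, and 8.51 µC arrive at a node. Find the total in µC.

In µC:
  5190 nC = 5190 × 10⁻³ µC = 5.19
  0.051 mC = 0.051 × 10³ µC = 51
  8.51 µC → 8.51
Sum: 5.19 + 51 + 8.51 = 64.7

64.7 µC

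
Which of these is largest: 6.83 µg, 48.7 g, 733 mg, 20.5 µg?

48.7 g

6.83 µg = 0.00000683 g
48.7 g = 48.7 g
733 mg = 0.733 g
20.5 µg = 0.0000205 g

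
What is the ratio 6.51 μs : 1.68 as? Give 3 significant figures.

(6.51e-6) / (1.68e-18) = 3.875e12

3880000000000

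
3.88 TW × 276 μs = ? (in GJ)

1.07088 GJ

3.88 × 10^12 × 276 × 10^-6 = 1070.88 × 10^6 J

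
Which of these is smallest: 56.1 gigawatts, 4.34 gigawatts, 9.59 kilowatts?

56.1 gigawatts = 56100000000 watts
4.34 gigawatts = 4340000000 watts
9.59 kilowatts = 9590 watts

9.59 kilowatts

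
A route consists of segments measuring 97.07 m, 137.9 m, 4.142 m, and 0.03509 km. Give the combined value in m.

274.202 m

In m:
  97.07 m → 97.07
  137.9 m → 137.9
  4.142 m → 4.142
  0.03509 km = 0.03509e3 m = 35.09
Sum: 97.07 + 137.9 + 4.142 + 35.09 = 274.202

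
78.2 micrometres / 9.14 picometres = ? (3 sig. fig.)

(78.2e-6) / (9.14e-12) = 8.556e6

8560000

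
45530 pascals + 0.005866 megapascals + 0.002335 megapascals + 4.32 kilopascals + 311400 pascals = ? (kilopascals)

In kilopascals:
  45530 pascals = 45530 × 10⁻³ kilopascals = 45.53
  0.005866 megapascals = 0.005866 × 10³ kilopascals = 5.866
  0.002335 megapascals = 0.002335 × 10³ kilopascals = 2.335
  4.32 kilopascals → 4.32
  311400 pascals = 311400 × 10⁻³ kilopascals = 311.4
Sum: 45.53 + 5.866 + 2.335 + 4.32 + 311.4 = 369.451

369.451 kilopascals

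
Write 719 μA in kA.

micro = 10⁻⁶, kilo = 10³; factor is 10⁻⁹.
719 × 10⁻⁹ = 0.000000719

0.000000719 kA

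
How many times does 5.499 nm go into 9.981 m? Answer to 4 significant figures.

(9.981) / (5.499e-9) = 1.8151e9

1815000000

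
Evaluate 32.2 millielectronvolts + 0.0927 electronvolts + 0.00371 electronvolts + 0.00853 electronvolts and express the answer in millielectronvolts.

137.14 millielectronvolts

In millielectronvolts:
  32.2 millielectronvolts → 32.2
  0.0927 electronvolts = 0.0927 × 10^3 millielectronvolts = 92.7
  0.00371 electronvolts = 0.00371 × 10^3 millielectronvolts = 3.71
  0.00853 electronvolts = 0.00853 × 10^3 millielectronvolts = 8.53
Sum: 32.2 + 92.7 + 3.71 + 8.53 = 137.14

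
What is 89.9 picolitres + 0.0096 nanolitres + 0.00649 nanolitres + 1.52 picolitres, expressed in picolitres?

In picolitres:
  89.9 picolitres → 89.9
  0.0096 nanolitres = 0.0096 × 10³ picolitres = 9.6
  0.00649 nanolitres = 0.00649 × 10³ picolitres = 6.49
  1.52 picolitres → 1.52
Sum: 89.9 + 9.6 + 6.49 + 1.52 = 107.51

107.51 picolitres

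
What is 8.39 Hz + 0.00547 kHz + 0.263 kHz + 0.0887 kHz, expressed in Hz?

In Hz:
  8.39 Hz → 8.39
  0.00547 kHz = 0.00547 × 10³ Hz = 5.47
  0.263 kHz = 0.263 × 10³ Hz = 263
  0.0887 kHz = 0.0887 × 10³ Hz = 88.7
Sum: 8.39 + 5.47 + 263 + 88.7 = 365.56

365.56 Hz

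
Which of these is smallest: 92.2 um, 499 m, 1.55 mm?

92.2 um

92.2 um = 0.0000922 m
499 m = 499 m
1.55 mm = 0.00155 m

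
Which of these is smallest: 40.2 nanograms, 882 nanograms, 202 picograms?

40.2 nanograms = 0.0000000402 grams
882 nanograms = 0.000000882 grams
202 picograms = 0.000000000202 grams

202 picograms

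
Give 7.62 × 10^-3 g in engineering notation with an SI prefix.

= 7.62 × 10^-3 g; 10^-3 is milli.

7.62 mg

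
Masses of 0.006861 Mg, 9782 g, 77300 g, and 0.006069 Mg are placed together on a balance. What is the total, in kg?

100.012 kg

In kg:
  0.006861 Mg = 0.006861 × 10^3 kg = 6.861
  9782 g = 9782 × 10^-3 kg = 9.782
  77300 g = 77300 × 10^-3 kg = 77.3
  0.006069 Mg = 0.006069 × 10^3 kg = 6.069
Sum: 6.861 + 9.782 + 77.3 + 6.069 = 100.012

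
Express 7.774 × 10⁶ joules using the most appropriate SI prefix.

= 7.774 × 10⁶ joules; 10⁶ is mega.

7.774 megajoules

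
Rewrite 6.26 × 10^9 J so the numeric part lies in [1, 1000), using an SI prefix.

= 6.26 × 10^9 J; 10^9 is giga.

6.26 GJ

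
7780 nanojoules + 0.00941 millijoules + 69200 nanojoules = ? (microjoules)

In microjoules:
  7780 nanojoules = 7780 × 10⁻³ microjoules = 7.78
  0.00941 millijoules = 0.00941 × 10³ microjoules = 9.41
  69200 nanojoules = 69200 × 10⁻³ microjoules = 69.2
Sum: 7.78 + 9.41 + 69.2 = 86.39

86.39 microjoules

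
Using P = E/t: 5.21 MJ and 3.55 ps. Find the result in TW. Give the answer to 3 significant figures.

(5.21e6) / (3.55e-12) = 1.4676e18 W

1470000 TW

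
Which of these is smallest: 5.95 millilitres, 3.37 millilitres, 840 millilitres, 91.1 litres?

5.95 millilitres = 0.00595 litres
3.37 millilitres = 0.00337 litres
840 millilitres = 0.84 litres
91.1 litres = 91.1 litres

3.37 millilitres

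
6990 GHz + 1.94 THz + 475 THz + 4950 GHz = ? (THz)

488.88 THz

In THz:
  6990 GHz = 6990 × 10⁻³ THz = 6.99
  1.94 THz → 1.94
  475 THz → 475
  4950 GHz = 4950 × 10⁻³ THz = 4.95
Sum: 6.99 + 1.94 + 475 + 4.95 = 488.88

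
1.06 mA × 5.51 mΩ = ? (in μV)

5.8406 μV

1.06 × 10⁻³ × 5.51 × 10⁻³ = 5.8406 × 10⁻⁶ V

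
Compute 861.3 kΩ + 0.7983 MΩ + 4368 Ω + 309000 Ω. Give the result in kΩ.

1972.968 kΩ

In kΩ:
  861.3 kΩ → 861.3
  0.7983 MΩ = 0.7983e3 kΩ = 798.3
  4368 Ω = 4368e-3 kΩ = 4.368
  309000 Ω = 309000e-3 kΩ = 309
Sum: 861.3 + 798.3 + 4.368 + 309 = 1972.968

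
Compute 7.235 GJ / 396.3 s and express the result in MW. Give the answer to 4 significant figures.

18.26 MW

(7.235 × 10^9) / (396.3) = 0.0182564 × 10^9 W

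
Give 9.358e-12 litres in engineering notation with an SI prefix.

9.358 picolitres

= 9.358e-12 litres; 1e-12 is pico.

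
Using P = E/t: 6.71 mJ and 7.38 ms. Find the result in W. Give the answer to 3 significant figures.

0.909 W

(6.71 × 10^-3) / (7.38 × 10^-3) = 0.90921 W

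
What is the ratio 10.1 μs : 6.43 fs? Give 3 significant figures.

(10.1 × 10⁻⁶) / (6.43 × 10⁻¹⁵) = 1.571 × 10⁹

1570000000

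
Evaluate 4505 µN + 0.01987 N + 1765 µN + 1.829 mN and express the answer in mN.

In mN:
  4505 µN = 4505 × 10⁻³ mN = 4.505
  0.01987 N = 0.01987 × 10³ mN = 19.87
  1765 µN = 1765 × 10⁻³ mN = 1.765
  1.829 mN → 1.829
Sum: 4.505 + 19.87 + 1.765 + 1.829 = 27.969

27.969 mN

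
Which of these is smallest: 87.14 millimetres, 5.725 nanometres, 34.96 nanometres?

5.725 nanometres

87.14 millimetres = 0.08714 metres
5.725 nanometres = 0.000000005725 metres
34.96 nanometres = 0.00000003496 metres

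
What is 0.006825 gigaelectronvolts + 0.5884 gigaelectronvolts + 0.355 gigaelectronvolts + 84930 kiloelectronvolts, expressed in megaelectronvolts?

1035.155 megaelectronvolts

In megaelectronvolts:
  0.006825 gigaelectronvolts = 0.006825 × 10^3 megaelectronvolts = 6.825
  0.5884 gigaelectronvolts = 0.5884 × 10^3 megaelectronvolts = 588.4
  0.355 gigaelectronvolts = 0.355 × 10^3 megaelectronvolts = 355
  84930 kiloelectronvolts = 84930 × 10^-3 megaelectronvolts = 84.93
Sum: 6.825 + 588.4 + 355 + 84.93 = 1035.155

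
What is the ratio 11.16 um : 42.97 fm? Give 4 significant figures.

(11.16 × 10⁻⁶) / (42.97 × 10⁻¹⁵) = 0.25972 × 10⁹

259700000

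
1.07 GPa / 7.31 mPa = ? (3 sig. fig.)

(1.07e9) / (7.31e-3) = 0.1464e12

146000000000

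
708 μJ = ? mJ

0.708 mJ

micro = 10^-6, milli = 10^-3; factor is 10^-3.
708 × 10^-3 = 0.708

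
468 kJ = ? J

468000 J

kilo = 10³, (no prefix) = 10⁰; factor is 10³.
468 × 10³ = 468000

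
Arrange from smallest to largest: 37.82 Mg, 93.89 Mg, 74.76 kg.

37.82 Mg = 37820000 g
93.89 Mg = 93890000 g
74.76 kg = 74760 g

74.76 kg < 37.82 Mg < 93.89 Mg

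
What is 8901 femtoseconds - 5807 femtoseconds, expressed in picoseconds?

3.094 picoseconds

In picoseconds:
  8901 femtoseconds = 8901 × 10^-3 picoseconds = 8.901
  5807 femtoseconds = 5807 × 10^-3 picoseconds = 5.807
Difference: 8.901 - 5.807 = 3.094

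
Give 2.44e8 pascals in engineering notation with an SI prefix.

244 megapascals

= 244e6 pascals; 1e6 is mega.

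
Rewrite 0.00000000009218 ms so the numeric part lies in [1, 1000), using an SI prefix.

92.18 fs

= 92.18e-15 s; 1e-15 is femto.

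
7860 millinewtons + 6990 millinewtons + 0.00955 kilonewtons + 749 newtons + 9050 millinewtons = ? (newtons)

In newtons:
  7860 millinewtons = 7860 × 10⁻³ newtons = 7.86
  6990 millinewtons = 6990 × 10⁻³ newtons = 6.99
  0.00955 kilonewtons = 0.00955 × 10³ newtons = 9.55
  749 newtons → 749
  9050 millinewtons = 9050 × 10⁻³ newtons = 9.05
Sum: 7.86 + 6.99 + 9.55 + 749 + 9.05 = 782.45

782.45 newtons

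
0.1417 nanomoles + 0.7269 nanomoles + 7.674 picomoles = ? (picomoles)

876.274 picomoles

In picomoles:
  0.1417 nanomoles = 0.1417 × 10^3 picomoles = 141.7
  0.7269 nanomoles = 0.7269 × 10^3 picomoles = 726.9
  7.674 picomoles → 7.674
Sum: 141.7 + 726.9 + 7.674 = 876.274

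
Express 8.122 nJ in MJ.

nano = 1e-9, mega = 1e6; factor is 1e-15.
8.122 × 1e-15 = 0.000000000000008122

0.000000000000008122 MJ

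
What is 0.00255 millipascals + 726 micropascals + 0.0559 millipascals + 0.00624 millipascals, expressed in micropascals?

In micropascals:
  0.00255 millipascals = 0.00255 × 10³ micropascals = 2.55
  726 micropascals → 726
  0.0559 millipascals = 0.0559 × 10³ micropascals = 55.9
  0.00624 millipascals = 0.00624 × 10³ micropascals = 6.24
Sum: 2.55 + 726 + 55.9 + 6.24 = 790.69

790.69 micropascals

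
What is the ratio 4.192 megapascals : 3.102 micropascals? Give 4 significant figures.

1351000000000

(4.192e6) / (3.102e-6) = 1.3514e12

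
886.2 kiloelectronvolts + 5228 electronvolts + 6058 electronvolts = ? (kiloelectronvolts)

In kiloelectronvolts:
  886.2 kiloelectronvolts → 886.2
  5228 electronvolts = 5228 × 10⁻³ kiloelectronvolts = 5.228
  6058 electronvolts = 6058 × 10⁻³ kiloelectronvolts = 6.058
Sum: 886.2 + 5.228 + 6.058 = 897.486

897.486 kiloelectronvolts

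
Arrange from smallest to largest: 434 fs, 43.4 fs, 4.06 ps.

43.4 fs < 434 fs < 4.06 ps

434 fs = 0.000000000000434 s
43.4 fs = 0.0000000000000434 s
4.06 ps = 0.00000000000406 s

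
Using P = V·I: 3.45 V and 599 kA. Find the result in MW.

3.45 × 599 × 10^3 = 2066.55 × 10^3 W

2.06655 MW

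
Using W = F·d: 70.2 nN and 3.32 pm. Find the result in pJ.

70.2 × 10^-9 × 3.32 × 10^-12 = 233.064 × 10^-21 J

0.000000233064 pJ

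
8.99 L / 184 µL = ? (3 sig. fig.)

48900

(8.99) / (184 × 10⁻⁶) = 0.04886 × 10⁶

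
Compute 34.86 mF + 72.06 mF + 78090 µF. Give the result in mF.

185.01 mF

In mF:
  34.86 mF → 34.86
  72.06 mF → 72.06
  78090 µF = 78090 × 10^-3 mF = 78.09
Sum: 34.86 + 72.06 + 78.09 = 185.01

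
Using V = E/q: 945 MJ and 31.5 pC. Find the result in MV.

(945 × 10^6) / (31.5 × 10^-12) = 30 × 10^18 V

30000000000000 MV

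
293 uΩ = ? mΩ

0.293 mΩ

micro = 10^-6, milli = 10^-3; factor is 10^-3.
293 × 10^-3 = 0.293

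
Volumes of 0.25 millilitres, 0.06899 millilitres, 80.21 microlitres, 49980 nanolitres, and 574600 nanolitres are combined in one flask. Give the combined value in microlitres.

1023.78 microlitres

In microlitres:
  0.25 millilitres = 0.25e3 microlitres = 250
  0.06899 millilitres = 0.06899e3 microlitres = 68.99
  80.21 microlitres → 80.21
  49980 nanolitres = 49980e-3 microlitres = 49.98
  574600 nanolitres = 574600e-3 microlitres = 574.6
Sum: 250 + 68.99 + 80.21 + 49.98 + 574.6 = 1023.78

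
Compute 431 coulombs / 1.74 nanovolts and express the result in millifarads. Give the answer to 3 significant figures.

(431) / (1.74 × 10⁻⁹) = 247.7 × 10⁹ F

248000000000000 millifarads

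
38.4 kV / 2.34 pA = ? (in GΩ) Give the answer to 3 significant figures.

(38.4e3) / (2.34e-12) = 16.41e15 Ω

16400000 GΩ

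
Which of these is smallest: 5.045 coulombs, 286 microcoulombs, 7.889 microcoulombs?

5.045 coulombs = 5.045 coulombs
286 microcoulombs = 0.000286 coulombs
7.889 microcoulombs = 0.000007889 coulombs

7.889 microcoulombs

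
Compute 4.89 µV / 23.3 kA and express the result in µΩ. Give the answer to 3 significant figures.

0.000210 µΩ

(4.89 × 10^-6) / (23.3 × 10^3) = 0.20987 × 10^-9 Ω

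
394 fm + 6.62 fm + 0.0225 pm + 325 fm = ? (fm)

748.12 fm

In fm:
  394 fm → 394
  6.62 fm → 6.62
  0.0225 pm = 0.0225 × 10^3 fm = 22.5
  325 fm → 325
Sum: 394 + 6.62 + 22.5 + 325 = 748.12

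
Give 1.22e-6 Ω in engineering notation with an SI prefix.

1.22 µΩ

= 1.22e-6 Ω; 1e-6 is micro.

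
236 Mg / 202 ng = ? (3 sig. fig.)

1170000000000000

(236 × 10^6) / (202 × 10^-9) = 1.168 × 10^15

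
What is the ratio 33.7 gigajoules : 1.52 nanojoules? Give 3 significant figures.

(33.7 × 10^9) / (1.52 × 10^-9) = 22.17 × 10^18

22200000000000000000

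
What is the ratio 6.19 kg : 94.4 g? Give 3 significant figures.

65.6

(6.19 × 10³) / (94.4) = 0.06557 × 10³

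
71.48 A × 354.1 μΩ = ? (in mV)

71.48 × 354.1 × 10^-6 = 25311.068 × 10^-6 V

25.311068 mV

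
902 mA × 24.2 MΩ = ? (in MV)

902e-3 × 24.2e6 = 21828.4e3 V

21.8284 MV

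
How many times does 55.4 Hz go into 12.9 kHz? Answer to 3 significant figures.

(12.9 × 10^3) / (55.4) = 0.2329 × 10^3

233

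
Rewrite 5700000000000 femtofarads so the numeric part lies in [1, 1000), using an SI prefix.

5.7 millifarads

= 5.7e-3 farads; 1e-3 is milli.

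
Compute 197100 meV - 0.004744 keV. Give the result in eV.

In eV:
  197100 meV = 197100 × 10⁻³ eV = 197.1
  0.004744 keV = 0.004744 × 10³ eV = 4.744
Difference: 197.1 - 4.744 = 192.356

192.356 eV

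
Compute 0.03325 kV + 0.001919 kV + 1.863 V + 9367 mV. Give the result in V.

46.399 V

In V:
  0.03325 kV = 0.03325 × 10^3 V = 33.25
  0.001919 kV = 0.001919 × 10^3 V = 1.919
  1.863 V → 1.863
  9367 mV = 9367 × 10^-3 V = 9.367
Sum: 33.25 + 1.919 + 1.863 + 9.367 = 46.399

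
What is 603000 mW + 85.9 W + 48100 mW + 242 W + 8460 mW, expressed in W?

987.46 W

In W:
  603000 mW = 603000 × 10⁻³ W = 603
  85.9 W → 85.9
  48100 mW = 48100 × 10⁻³ W = 48.1
  242 W → 242
  8460 mW = 8460 × 10⁻³ W = 8.46
Sum: 603 + 85.9 + 48.1 + 242 + 8.46 = 987.46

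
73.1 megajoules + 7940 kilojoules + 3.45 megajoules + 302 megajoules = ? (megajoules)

In megajoules:
  73.1 megajoules → 73.1
  7940 kilojoules = 7940 × 10⁻³ megajoules = 7.94
  3.45 megajoules → 3.45
  302 megajoules → 302
Sum: 73.1 + 7.94 + 3.45 + 302 = 386.49

386.49 megajoules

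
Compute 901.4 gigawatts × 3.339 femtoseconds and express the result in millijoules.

901.4 × 10^9 × 3.339 × 10^-15 = 3009.7746 × 10^-6 J

3.0097746 millijoules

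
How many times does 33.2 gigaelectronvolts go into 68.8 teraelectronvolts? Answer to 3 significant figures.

2070

(68.8e12) / (33.2e9) = 2.072e3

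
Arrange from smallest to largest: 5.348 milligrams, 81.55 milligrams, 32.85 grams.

5.348 milligrams < 81.55 milligrams < 32.85 grams

5.348 milligrams = 0.005348 grams
81.55 milligrams = 0.08155 grams
32.85 grams = 32.85 grams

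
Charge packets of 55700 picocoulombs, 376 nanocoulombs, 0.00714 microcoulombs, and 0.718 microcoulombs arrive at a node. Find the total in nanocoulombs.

In nanocoulombs:
  55700 picocoulombs = 55700 × 10⁻³ nanocoulombs = 55.7
  376 nanocoulombs → 376
  0.00714 microcoulombs = 0.00714 × 10³ nanocoulombs = 7.14
  0.718 microcoulombs = 0.718 × 10³ nanocoulombs = 718
Sum: 55.7 + 376 + 7.14 + 718 = 1156.84

1156.84 nanocoulombs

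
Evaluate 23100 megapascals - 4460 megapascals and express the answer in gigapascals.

In gigapascals:
  23100 megapascals = 23100 × 10⁻³ gigapascals = 23.1
  4460 megapascals = 4460 × 10⁻³ gigapascals = 4.46
Difference: 23.1 - 4.46 = 18.64

18.64 gigapascals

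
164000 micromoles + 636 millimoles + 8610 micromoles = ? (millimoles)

808.61 millimoles

In millimoles:
  164000 micromoles = 164000e-3 millimoles = 164
  636 millimoles → 636
  8610 micromoles = 8610e-3 millimoles = 8.61
Sum: 164 + 636 + 8.61 = 808.61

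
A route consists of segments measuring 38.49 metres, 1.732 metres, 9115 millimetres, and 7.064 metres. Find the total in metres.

56.401 metres

In metres:
  38.49 metres → 38.49
  1.732 metres → 1.732
  9115 millimetres = 9115 × 10⁻³ metres = 9.115
  7.064 metres → 7.064
Sum: 38.49 + 1.732 + 9.115 + 7.064 = 56.401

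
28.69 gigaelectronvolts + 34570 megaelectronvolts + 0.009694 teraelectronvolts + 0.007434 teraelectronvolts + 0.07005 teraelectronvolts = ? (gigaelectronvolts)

150.438 gigaelectronvolts

In gigaelectronvolts:
  28.69 gigaelectronvolts → 28.69
  34570 megaelectronvolts = 34570 × 10^-3 gigaelectronvolts = 34.57
  0.009694 teraelectronvolts = 0.009694 × 10^3 gigaelectronvolts = 9.694
  0.007434 teraelectronvolts = 0.007434 × 10^3 gigaelectronvolts = 7.434
  0.07005 teraelectronvolts = 0.07005 × 10^3 gigaelectronvolts = 70.05
Sum: 28.69 + 34.57 + 9.694 + 7.434 + 70.05 = 150.438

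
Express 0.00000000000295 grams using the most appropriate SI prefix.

2.95 picograms

= 2.95 × 10⁻¹² grams; 10⁻¹² is pico.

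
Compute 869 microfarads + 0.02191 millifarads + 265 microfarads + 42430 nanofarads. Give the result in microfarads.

1198.34 microfarads

In microfarads:
  869 microfarads → 869
  0.02191 millifarads = 0.02191 × 10³ microfarads = 21.91
  265 microfarads → 265
  42430 nanofarads = 42430 × 10⁻³ microfarads = 42.43
Sum: 869 + 21.91 + 265 + 42.43 = 1198.34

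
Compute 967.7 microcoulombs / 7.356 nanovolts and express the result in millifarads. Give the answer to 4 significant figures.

(967.7 × 10⁻⁶) / (7.356 × 10⁻⁹) = 131.552 × 10³ F

131600000 millifarads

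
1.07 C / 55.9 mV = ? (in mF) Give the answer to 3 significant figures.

19100 mF

(1.07) / (55.9 × 10^-3) = 0.019141 × 10^3 F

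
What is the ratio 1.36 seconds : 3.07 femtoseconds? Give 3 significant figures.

443000000000000

(1.36) / (3.07e-15) = 0.443e15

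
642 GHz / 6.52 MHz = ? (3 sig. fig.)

98500

(642 × 10⁹) / (6.52 × 10⁶) = 98.47 × 10³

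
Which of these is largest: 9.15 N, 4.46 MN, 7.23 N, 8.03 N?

4.46 MN

9.15 N = 9.15 N
4.46 MN = 4460000 N
7.23 N = 7.23 N
8.03 N = 8.03 N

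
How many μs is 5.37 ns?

nano = 10⁻⁹, micro = 10⁻⁶; factor is 10⁻³.
5.37 × 10⁻³ = 0.00537

0.00537 μs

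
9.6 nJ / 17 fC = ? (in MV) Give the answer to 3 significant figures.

0.565 MV

(9.6 × 10⁻⁹) / (17 × 10⁻¹⁵) = 0.56471 × 10⁶ V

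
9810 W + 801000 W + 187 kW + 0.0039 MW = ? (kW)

1001.71 kW

In kW:
  9810 W = 9810 × 10⁻³ kW = 9.81
  801000 W = 801000 × 10⁻³ kW = 801
  187 kW → 187
  0.0039 MW = 0.0039 × 10³ kW = 3.9
Sum: 9.81 + 801 + 187 + 3.9 = 1001.71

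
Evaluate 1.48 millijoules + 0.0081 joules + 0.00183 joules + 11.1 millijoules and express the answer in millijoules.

In millijoules:
  1.48 millijoules → 1.48
  0.0081 joules = 0.0081e3 millijoules = 8.1
  0.00183 joules = 0.00183e3 millijoules = 1.83
  11.1 millijoules → 11.1
Sum: 1.48 + 8.1 + 1.83 + 11.1 = 22.51

22.51 millijoules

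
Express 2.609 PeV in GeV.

peta = 10¹⁵, giga = 10⁹; factor is 10⁶.
2.609 × 10⁶ = 2609000

2609000 GeV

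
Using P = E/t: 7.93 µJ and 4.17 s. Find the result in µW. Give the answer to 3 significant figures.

1.90 µW

(7.93 × 10⁻⁶) / (4.17) = 1.9017 × 10⁻⁶ W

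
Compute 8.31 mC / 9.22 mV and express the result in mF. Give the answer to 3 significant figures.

(8.31 × 10^-3) / (9.22 × 10^-3) = 0.9013 F

901 mF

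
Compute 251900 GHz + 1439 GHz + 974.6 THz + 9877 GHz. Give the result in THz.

In THz:
  251900 GHz = 251900 × 10^-3 THz = 251.9
  1439 GHz = 1439 × 10^-3 THz = 1.439
  974.6 THz → 974.6
  9877 GHz = 9877 × 10^-3 THz = 9.877
Sum: 251.9 + 1.439 + 974.6 + 9.877 = 1237.816

1237.816 THz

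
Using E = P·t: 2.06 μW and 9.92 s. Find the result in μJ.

20.4352 μJ

2.06e-6 × 9.92 = 20.4352e-6 J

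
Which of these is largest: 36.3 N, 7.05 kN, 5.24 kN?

7.05 kN

36.3 N = 36.3 N
7.05 kN = 7050 N
5.24 kN = 5240 N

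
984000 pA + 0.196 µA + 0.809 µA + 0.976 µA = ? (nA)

2965 nA

In nA:
  984000 pA = 984000 × 10^-3 nA = 984
  0.196 µA = 0.196 × 10^3 nA = 196
  0.809 µA = 0.809 × 10^3 nA = 809
  0.976 µA = 0.976 × 10^3 nA = 976
Sum: 984 + 196 + 809 + 976 = 2965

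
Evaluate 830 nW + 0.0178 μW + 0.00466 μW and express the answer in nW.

852.46 nW

In nW:
  830 nW → 830
  0.0178 μW = 0.0178 × 10³ nW = 17.8
  0.00466 μW = 0.00466 × 10³ nW = 4.66
Sum: 830 + 17.8 + 4.66 = 852.46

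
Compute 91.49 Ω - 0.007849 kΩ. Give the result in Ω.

83.641 Ω

In Ω:
  91.49 Ω → 91.49
  0.007849 kΩ = 0.007849e3 Ω = 7.849
Difference: 91.49 - 7.849 = 83.641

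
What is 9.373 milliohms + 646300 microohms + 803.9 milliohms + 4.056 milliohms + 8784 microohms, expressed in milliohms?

In milliohms:
  9.373 milliohms → 9.373
  646300 microohms = 646300 × 10⁻³ milliohms = 646.3
  803.9 milliohms → 803.9
  4.056 milliohms → 4.056
  8784 microohms = 8784 × 10⁻³ milliohms = 8.784
Sum: 9.373 + 646.3 + 803.9 + 4.056 + 8.784 = 1472.413

1472.413 milliohms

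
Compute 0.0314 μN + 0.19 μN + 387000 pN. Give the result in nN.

608.4 nN

In nN:
  0.0314 μN = 0.0314 × 10³ nN = 31.4
  0.19 μN = 0.19 × 10³ nN = 190
  387000 pN = 387000 × 10⁻³ nN = 387
Sum: 31.4 + 190 + 387 = 608.4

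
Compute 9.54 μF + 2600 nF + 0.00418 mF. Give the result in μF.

In μF:
  9.54 μF → 9.54
  2600 nF = 2600e-3 μF = 2.6
  0.00418 mF = 0.00418e3 μF = 4.18
Sum: 9.54 + 2.6 + 4.18 = 16.32

16.32 μF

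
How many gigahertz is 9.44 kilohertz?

kilo = 10³, giga = 10⁹; factor is 10⁻⁶.
9.44 × 10⁻⁶ = 0.00000944

0.00000944 gigahertz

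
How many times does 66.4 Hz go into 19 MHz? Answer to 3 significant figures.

(19 × 10⁶) / (66.4) = 0.2861 × 10⁶

286000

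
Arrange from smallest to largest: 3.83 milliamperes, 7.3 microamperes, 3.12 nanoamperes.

3.83 milliamperes = 0.00383 amperes
7.3 microamperes = 0.0000073 amperes
3.12 nanoamperes = 0.00000000312 amperes

3.12 nanoamperes < 7.3 microamperes < 3.83 milliamperes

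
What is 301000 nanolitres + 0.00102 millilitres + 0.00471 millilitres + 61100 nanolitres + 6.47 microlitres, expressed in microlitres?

374.3 microlitres

In microlitres:
  301000 nanolitres = 301000 × 10⁻³ microlitres = 301
  0.00102 millilitres = 0.00102 × 10³ microlitres = 1.02
  0.00471 millilitres = 0.00471 × 10³ microlitres = 4.71
  61100 nanolitres = 61100 × 10⁻³ microlitres = 61.1
  6.47 microlitres → 6.47
Sum: 301 + 1.02 + 4.71 + 61.1 + 6.47 = 374.3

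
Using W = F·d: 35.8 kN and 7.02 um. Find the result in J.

0.251316 J

35.8e3 × 7.02e-6 = 251.316e-3 J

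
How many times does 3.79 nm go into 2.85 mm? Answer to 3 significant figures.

(2.85 × 10⁻³) / (3.79 × 10⁻⁹) = 0.752 × 10⁶

752000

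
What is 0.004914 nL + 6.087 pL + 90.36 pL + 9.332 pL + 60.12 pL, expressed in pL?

170.813 pL

In pL:
  0.004914 nL = 0.004914 × 10³ pL = 4.914
  6.087 pL → 6.087
  90.36 pL → 90.36
  9.332 pL → 9.332
  60.12 pL → 60.12
Sum: 4.914 + 6.087 + 90.36 + 9.332 + 60.12 = 170.813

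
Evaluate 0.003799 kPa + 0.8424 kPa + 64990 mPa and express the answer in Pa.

911.189 Pa

In Pa:
  0.003799 kPa = 0.003799 × 10^3 Pa = 3.799
  0.8424 kPa = 0.8424 × 10^3 Pa = 842.4
  64990 mPa = 64990 × 10^-3 Pa = 64.99
Sum: 3.799 + 842.4 + 64.99 = 911.189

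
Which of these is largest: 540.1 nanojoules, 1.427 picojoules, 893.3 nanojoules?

893.3 nanojoules

540.1 nanojoules = 0.0000005401 joules
1.427 picojoules = 0.000000000001427 joules
893.3 nanojoules = 0.0000008933 joules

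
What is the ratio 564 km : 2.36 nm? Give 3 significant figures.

(564 × 10³) / (2.36 × 10⁻⁹) = 239 × 10¹²

239000000000000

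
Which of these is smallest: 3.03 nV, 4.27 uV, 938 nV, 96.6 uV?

3.03 nV

3.03 nV = 0.00000000303 V
4.27 uV = 0.00000427 V
938 nV = 0.000000938 V
96.6 uV = 0.0000966 V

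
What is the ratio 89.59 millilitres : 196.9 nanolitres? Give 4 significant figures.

(89.59 × 10^-3) / (196.9 × 10^-9) = 0.455 × 10^6

455000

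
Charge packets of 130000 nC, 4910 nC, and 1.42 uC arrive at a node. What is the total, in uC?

136.33 uC

In uC:
  130000 nC = 130000 × 10⁻³ uC = 130
  4910 nC = 4910 × 10⁻³ uC = 4.91
  1.42 uC → 1.42
Sum: 130 + 4.91 + 1.42 = 136.33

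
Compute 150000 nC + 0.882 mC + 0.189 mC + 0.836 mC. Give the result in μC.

2057 μC

In μC:
  150000 nC = 150000 × 10⁻³ μC = 150
  0.882 mC = 0.882 × 10³ μC = 882
  0.189 mC = 0.189 × 10³ μC = 189
  0.836 mC = 0.836 × 10³ μC = 836
Sum: 150 + 882 + 189 + 836 = 2057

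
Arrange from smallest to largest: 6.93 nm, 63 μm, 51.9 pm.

6.93 nm = 0.00000000693 m
63 μm = 0.000063 m
51.9 pm = 0.0000000000519 m

51.9 pm < 6.93 nm < 63 μm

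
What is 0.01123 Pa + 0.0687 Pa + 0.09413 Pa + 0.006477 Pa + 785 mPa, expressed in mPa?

965.537 mPa

In mPa:
  0.01123 Pa = 0.01123 × 10^3 mPa = 11.23
  0.0687 Pa = 0.0687 × 10^3 mPa = 68.7
  0.09413 Pa = 0.09413 × 10^3 mPa = 94.13
  0.006477 Pa = 0.006477 × 10^3 mPa = 6.477
  785 mPa → 785
Sum: 11.23 + 68.7 + 94.13 + 6.477 + 785 = 965.537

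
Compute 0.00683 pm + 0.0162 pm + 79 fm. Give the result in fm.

In fm:
  0.00683 pm = 0.00683 × 10^3 fm = 6.83
  0.0162 pm = 0.0162 × 10^3 fm = 16.2
  79 fm → 79
Sum: 6.83 + 16.2 + 79 = 102.03

102.03 fm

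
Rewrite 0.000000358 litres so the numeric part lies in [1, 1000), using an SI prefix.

= 358e-9 litres; 1e-9 is nano.

358 nanolitres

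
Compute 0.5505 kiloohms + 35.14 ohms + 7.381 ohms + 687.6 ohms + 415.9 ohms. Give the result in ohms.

1696.521 ohms

In ohms:
  0.5505 kiloohms = 0.5505 × 10^3 ohms = 550.5
  35.14 ohms → 35.14
  7.381 ohms → 7.381
  687.6 ohms → 687.6
  415.9 ohms → 415.9
Sum: 550.5 + 35.14 + 7.381 + 687.6 + 415.9 = 1696.521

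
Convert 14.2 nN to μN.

nano = 10⁻⁹, micro = 10⁻⁶; factor is 10⁻³.
14.2 × 10⁻³ = 0.0142

0.0142 μN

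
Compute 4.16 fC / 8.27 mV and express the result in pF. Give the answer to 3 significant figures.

(4.16e-15) / (8.27e-3) = 0.50302e-12 F

0.503 pF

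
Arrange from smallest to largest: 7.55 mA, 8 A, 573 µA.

573 µA < 7.55 mA < 8 A

7.55 mA = 0.00755 A
8 A = 8 A
573 µA = 0.000573 A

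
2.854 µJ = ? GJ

0.000000000000002854 GJ

micro = 10⁻⁶, giga = 10⁹; factor is 10⁻¹⁵.
2.854 × 10⁻¹⁵ = 0.000000000000002854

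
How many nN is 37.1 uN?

37100 nN

micro = 10^-6, nano = 10^-9; factor is 10^3.
37.1 × 10^3 = 37100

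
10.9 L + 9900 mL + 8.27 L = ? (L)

29.07 L

In L:
  10.9 L → 10.9
  9900 mL = 9900 × 10⁻³ L = 9.9
  8.27 L → 8.27
Sum: 10.9 + 9.9 + 8.27 = 29.07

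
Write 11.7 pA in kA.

0.0000000000000117 kA

pico = 10^-12, kilo = 10^3; factor is 10^-15.
11.7 × 10^-15 = 0.0000000000000117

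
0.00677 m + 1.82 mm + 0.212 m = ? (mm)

220.59 mm

In mm:
  0.00677 m = 0.00677e3 mm = 6.77
  1.82 mm → 1.82
  0.212 m = 0.212e3 mm = 212
Sum: 6.77 + 1.82 + 212 = 220.59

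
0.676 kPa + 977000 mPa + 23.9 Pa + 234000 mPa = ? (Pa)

In Pa:
  0.676 kPa = 0.676 × 10^3 Pa = 676
  977000 mPa = 977000 × 10^-3 Pa = 977
  23.9 Pa → 23.9
  234000 mPa = 234000 × 10^-3 Pa = 234
Sum: 676 + 977 + 23.9 + 234 = 1910.9

1910.9 Pa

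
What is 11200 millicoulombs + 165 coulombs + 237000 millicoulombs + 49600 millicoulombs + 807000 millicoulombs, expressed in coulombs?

In coulombs:
  11200 millicoulombs = 11200e-3 coulombs = 11.2
  165 coulombs → 165
  237000 millicoulombs = 237000e-3 coulombs = 237
  49600 millicoulombs = 49600e-3 coulombs = 49.6
  807000 millicoulombs = 807000e-3 coulombs = 807
Sum: 11.2 + 165 + 237 + 49.6 + 807 = 1269.8

1269.8 coulombs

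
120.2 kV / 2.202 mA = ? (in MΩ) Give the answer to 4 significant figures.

54.59 MΩ

(120.2 × 10^3) / (2.202 × 10^-3) = 54.5867 × 10^6 Ω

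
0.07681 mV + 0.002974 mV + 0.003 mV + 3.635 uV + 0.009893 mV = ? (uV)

In uV:
  0.07681 mV = 0.07681 × 10³ uV = 76.81
  0.002974 mV = 0.002974 × 10³ uV = 2.974
  0.003 mV = 0.003 × 10³ uV = 3
  3.635 uV → 3.635
  0.009893 mV = 0.009893 × 10³ uV = 9.893
Sum: 76.81 + 2.974 + 3 + 3.635 + 9.893 = 96.312

96.312 uV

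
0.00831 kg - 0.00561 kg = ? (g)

2.7 g

In g:
  0.00831 kg = 0.00831 × 10^3 g = 8.31
  0.00561 kg = 0.00561 × 10^3 g = 5.61
Difference: 8.31 - 5.61 = 2.7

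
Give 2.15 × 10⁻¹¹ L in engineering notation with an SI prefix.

= 21.5 × 10⁻¹² L; 10⁻¹² is pico.

21.5 pL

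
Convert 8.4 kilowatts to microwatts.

8400000000 microwatts

kilo = 1e3, micro = 1e-6; factor is 1e9.
8.4 × 1e9 = 8400000000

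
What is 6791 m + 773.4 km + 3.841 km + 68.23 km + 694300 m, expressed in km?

1546.562 km

In km:
  6791 m = 6791 × 10⁻³ km = 6.791
  773.4 km → 773.4
  3.841 km → 3.841
  68.23 km → 68.23
  694300 m = 694300 × 10⁻³ km = 694.3
Sum: 6.791 + 773.4 + 3.841 + 68.23 + 694.3 = 1546.562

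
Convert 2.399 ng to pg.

nano = 10^-9, pico = 10^-12; factor is 10^3.
2.399 × 10^3 = 2399

2399 pg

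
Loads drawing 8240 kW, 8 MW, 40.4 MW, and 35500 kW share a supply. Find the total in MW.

In MW:
  8240 kW = 8240 × 10^-3 MW = 8.24
  8 MW → 8
  40.4 MW → 40.4
  35500 kW = 35500 × 10^-3 MW = 35.5
Sum: 8.24 + 8 + 40.4 + 35.5 = 92.14

92.14 MW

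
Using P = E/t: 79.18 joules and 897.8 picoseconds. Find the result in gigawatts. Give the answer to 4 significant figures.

(79.18) / (897.8e-12) = 0.0881934e12 W

88.19 gigawatts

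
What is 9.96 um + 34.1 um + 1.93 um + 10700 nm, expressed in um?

In um:
  9.96 um → 9.96
  34.1 um → 34.1
  1.93 um → 1.93
  10700 nm = 10700e-3 um = 10.7
Sum: 9.96 + 34.1 + 1.93 + 10.7 = 56.69

56.69 um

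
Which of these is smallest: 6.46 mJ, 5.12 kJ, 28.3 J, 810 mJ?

6.46 mJ = 0.00646 J
5.12 kJ = 5120 J
28.3 J = 28.3 J
810 mJ = 0.81 J

6.46 mJ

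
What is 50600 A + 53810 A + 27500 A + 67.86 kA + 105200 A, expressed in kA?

304.97 kA

In kA:
  50600 A = 50600e-3 kA = 50.6
  53810 A = 53810e-3 kA = 53.81
  27500 A = 27500e-3 kA = 27.5
  67.86 kA → 67.86
  105200 A = 105200e-3 kA = 105.2
Sum: 50.6 + 53.81 + 27.5 + 67.86 + 105.2 = 304.97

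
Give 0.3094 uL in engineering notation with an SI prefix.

= 309.4e-9 L; 1e-9 is nano.

309.4 nL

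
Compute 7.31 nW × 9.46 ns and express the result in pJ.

7.31 × 10⁻⁹ × 9.46 × 10⁻⁹ = 69.1526 × 10⁻¹⁸ J

0.0000691526 pJ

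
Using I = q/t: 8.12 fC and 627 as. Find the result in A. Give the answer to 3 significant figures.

13.0 A

(8.12e-15) / (627e-18) = 0.012951e3 A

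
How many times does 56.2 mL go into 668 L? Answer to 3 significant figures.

(668) / (56.2e-3) = 11.89e3

11900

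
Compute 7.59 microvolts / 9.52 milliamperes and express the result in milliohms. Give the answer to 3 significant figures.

(7.59 × 10^-6) / (9.52 × 10^-3) = 0.79727 × 10^-3 Ω

0.797 milliohms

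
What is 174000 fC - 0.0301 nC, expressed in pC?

143.9 pC

In pC:
  174000 fC = 174000 × 10⁻³ pC = 174
  0.0301 nC = 0.0301 × 10³ pC = 30.1
Difference: 174 - 30.1 = 143.9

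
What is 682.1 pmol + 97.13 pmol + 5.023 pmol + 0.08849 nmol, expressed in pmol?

872.743 pmol

In pmol:
  682.1 pmol → 682.1
  97.13 pmol → 97.13
  5.023 pmol → 5.023
  0.08849 nmol = 0.08849 × 10³ pmol = 88.49
Sum: 682.1 + 97.13 + 5.023 + 88.49 = 872.743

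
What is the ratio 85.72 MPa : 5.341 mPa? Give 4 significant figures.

16050000000

(85.72 × 10⁶) / (5.341 × 10⁻³) = 16.049 × 10⁹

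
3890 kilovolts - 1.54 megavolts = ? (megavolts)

2.35 megavolts

In megavolts:
  3890 kilovolts = 3890e-3 megavolts = 3.89
  1.54 megavolts → 1.54
Difference: 3.89 - 1.54 = 2.35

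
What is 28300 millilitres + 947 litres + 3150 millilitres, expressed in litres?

978.45 litres

In litres:
  28300 millilitres = 28300e-3 litres = 28.3
  947 litres → 947
  3150 millilitres = 3150e-3 litres = 3.15
Sum: 28.3 + 947 + 3.15 = 978.45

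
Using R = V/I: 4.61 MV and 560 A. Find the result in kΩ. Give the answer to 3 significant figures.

(4.61e6) / (560) = 0.0082321e6 Ω

8.23 kΩ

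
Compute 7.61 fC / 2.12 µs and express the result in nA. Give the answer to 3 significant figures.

(7.61e-15) / (2.12e-6) = 3.5896e-9 A

3.59 nA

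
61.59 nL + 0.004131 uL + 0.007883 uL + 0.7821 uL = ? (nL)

855.704 nL

In nL:
  61.59 nL → 61.59
  0.004131 uL = 0.004131e3 nL = 4.131
  0.007883 uL = 0.007883e3 nL = 7.883
  0.7821 uL = 0.7821e3 nL = 782.1
Sum: 61.59 + 4.131 + 7.883 + 782.1 = 855.704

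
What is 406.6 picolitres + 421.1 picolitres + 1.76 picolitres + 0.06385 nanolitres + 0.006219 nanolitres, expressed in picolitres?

In picolitres:
  406.6 picolitres → 406.6
  421.1 picolitres → 421.1
  1.76 picolitres → 1.76
  0.06385 nanolitres = 0.06385 × 10^3 picolitres = 63.85
  0.006219 nanolitres = 0.006219 × 10^3 picolitres = 6.219
Sum: 406.6 + 421.1 + 1.76 + 63.85 + 6.219 = 899.529

899.529 picolitres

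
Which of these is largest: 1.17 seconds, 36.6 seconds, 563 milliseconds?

36.6 seconds

1.17 seconds = 1.17 seconds
36.6 seconds = 36.6 seconds
563 milliseconds = 0.563 seconds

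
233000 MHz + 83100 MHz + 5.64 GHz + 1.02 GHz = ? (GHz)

In GHz:
  233000 MHz = 233000 × 10⁻³ GHz = 233
  83100 MHz = 83100 × 10⁻³ GHz = 83.1
  5.64 GHz → 5.64
  1.02 GHz → 1.02
Sum: 233 + 83.1 + 5.64 + 1.02 = 322.76

322.76 GHz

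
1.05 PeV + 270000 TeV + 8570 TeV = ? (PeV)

In PeV:
  1.05 PeV → 1.05
  270000 TeV = 270000e-3 PeV = 270
  8570 TeV = 8570e-3 PeV = 8.57
Sum: 1.05 + 270 + 8.57 = 279.62

279.62 PeV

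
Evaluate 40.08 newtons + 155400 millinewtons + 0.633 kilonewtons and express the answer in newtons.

In newtons:
  40.08 newtons → 40.08
  155400 millinewtons = 155400e-3 newtons = 155.4
  0.633 kilonewtons = 0.633e3 newtons = 633
Sum: 40.08 + 155.4 + 633 = 828.48

828.48 newtons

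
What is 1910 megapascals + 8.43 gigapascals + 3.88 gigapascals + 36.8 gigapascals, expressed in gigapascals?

In gigapascals:
  1910 megapascals = 1910 × 10^-3 gigapascals = 1.91
  8.43 gigapascals → 8.43
  3.88 gigapascals → 3.88
  36.8 gigapascals → 36.8
Sum: 1.91 + 8.43 + 3.88 + 36.8 = 51.02

51.02 gigapascals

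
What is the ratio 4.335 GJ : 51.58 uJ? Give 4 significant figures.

(4.335e9) / (51.58e-6) = 0.084044e15

84040000000000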